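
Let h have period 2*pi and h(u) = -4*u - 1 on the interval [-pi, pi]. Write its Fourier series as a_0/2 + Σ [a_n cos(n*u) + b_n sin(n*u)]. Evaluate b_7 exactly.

-8/7

b_7 = 1/pi ∫_{-pi}^{pi} h(u) sin(7*u) du.
Integrating by parts (boundary term plus one more integral), an antiderivative of (-4*u - 1) sin(7*u) is 4*u*cos(7*u)/7 - 4*sin(7*u)/49 + cos(7*u)/7; evaluating from -pi to pi: ∫_{-pi}^{pi} (-4*u - 1) sin(7*u) du = (-4*pi/7 - 1/7) - (-1/7 + 4*pi/7) = -8*pi/7.
Hence b_7 = (1/pi)·(-8*pi/7) = -8/7.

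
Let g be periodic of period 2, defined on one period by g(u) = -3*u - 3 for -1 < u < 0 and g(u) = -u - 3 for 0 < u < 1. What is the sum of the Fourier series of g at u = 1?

-2

u = 1 differs from u = -1 by 1 full period(s), and the series is 2-periodic.
At u = -1 the one-sided limits are g(-1^-) = -4 and g(-1^+) = 0.
By Dirichlet's theorem the series converges to their average, [(-4) + (0)]/2 = -2.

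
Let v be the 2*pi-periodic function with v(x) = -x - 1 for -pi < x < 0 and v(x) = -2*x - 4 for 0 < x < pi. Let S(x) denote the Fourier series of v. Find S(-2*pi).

-5/2

x = -2*pi differs from x = 0 by -1 full period(s), and the series is 2*pi-periodic.
At x = 0 the one-sided limits are v(0^-) = -1 and v(0^+) = -4.
By Dirichlet's theorem the series converges to their average, [(-1) + (-4)]/2 = -5/2.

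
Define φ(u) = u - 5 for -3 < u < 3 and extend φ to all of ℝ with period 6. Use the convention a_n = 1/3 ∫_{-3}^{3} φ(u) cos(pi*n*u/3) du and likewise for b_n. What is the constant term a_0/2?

a_0 = 1/3 ∫_{-3}^{3} φ(u) du = 1/3 · (-30) = -10.
So the constant term a_0/2 = -5.

-5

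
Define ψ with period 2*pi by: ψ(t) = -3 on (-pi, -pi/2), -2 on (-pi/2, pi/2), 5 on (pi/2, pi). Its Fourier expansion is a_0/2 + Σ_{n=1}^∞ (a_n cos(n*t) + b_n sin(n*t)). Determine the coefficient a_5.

-6/(5*pi)

a_5 = 1/pi ∫_{-pi}^{pi} ψ(t) cos(5*t) dt.
Split the integral at the breakpoints.
Directly, an antiderivative of (-3) cos(5*t) is -3*sin(5*t)/5; evaluating from -pi to -pi/2: ∫_{-pi}^{-pi/2} (-3) cos(5*t) dt = (3/5) - (0) = 3/5.
Directly, an antiderivative of (-2) cos(5*t) is -2*sin(5*t)/5; evaluating from -pi/2 to pi/2: ∫_{-pi/2}^{pi/2} (-2) cos(5*t) dt = (-2/5) - (2/5) = -4/5.
Directly, an antiderivative of (5) cos(5*t) is sin(5*t); evaluating from pi/2 to pi: ∫_{pi/2}^{pi} (5) cos(5*t) dt = (0) - (1) = -1.
Summing the pieces and multiplying by (1/pi) gives a_5 = -6/(5*pi).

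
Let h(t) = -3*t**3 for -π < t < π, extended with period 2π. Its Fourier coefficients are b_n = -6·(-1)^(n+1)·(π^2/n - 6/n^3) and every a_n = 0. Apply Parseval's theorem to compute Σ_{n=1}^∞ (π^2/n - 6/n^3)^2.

pi**6/14

Parseval: Σ b_n^2 = (1/π) ∫_{-π}^{π} h(t)^2 dt = 18*pi**6/7.
b_n^2 = 36·(π^2/n - 6/n^3)^2, so the sum equals (18*pi**6/7)/36 = pi**6/14.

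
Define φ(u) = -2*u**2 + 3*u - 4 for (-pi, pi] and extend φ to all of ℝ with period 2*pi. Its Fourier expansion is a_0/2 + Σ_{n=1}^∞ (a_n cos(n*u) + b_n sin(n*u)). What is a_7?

8/49

a_7 = 1/pi ∫_{-pi}^{pi} φ(u) cos(7*u) du.
Integrating by parts twice (tabular method), an antiderivative of (-2*u**2 + 3*u - 4) cos(7*u) is -2*u**2*sin(7*u)/7 + 3*u*sin(7*u)/7 - 4*u*cos(7*u)/49 - 192*sin(7*u)/343 + 3*cos(7*u)/49; evaluating from -pi to pi: ∫_{-pi}^{pi} (-2*u**2 + 3*u - 4) cos(7*u) du = (-3/49 + 4*pi/49) - (-4*pi/49 - 3/49) = 8*pi/49.
Hence a_7 = (1/pi)·(8*pi/49) = 8/49.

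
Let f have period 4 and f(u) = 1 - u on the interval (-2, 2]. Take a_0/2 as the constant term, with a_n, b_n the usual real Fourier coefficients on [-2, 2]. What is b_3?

b_3 = 1/2 ∫_{-2}^{2} f(u) sin(3*pi*u/2) du.
Integrating by parts (boundary term plus one more integral), an antiderivative of (1 - u) sin(3*pi*u/2) is 2*u*cos(3*pi*u/2)/(3*pi) - 4*sin(3*pi*u/2)/(9*pi**2) - 2*cos(3*pi*u/2)/(3*pi); evaluating from -2 to 2: ∫_{-2}^{2} (1 - u) sin(3*pi*u/2) du = (-2/(3*pi)) - (2/pi) = -8/(3*pi).
Hence b_3 = (1/2)·(-8/(3*pi)) = -4/(3*pi).

-4/(3*pi)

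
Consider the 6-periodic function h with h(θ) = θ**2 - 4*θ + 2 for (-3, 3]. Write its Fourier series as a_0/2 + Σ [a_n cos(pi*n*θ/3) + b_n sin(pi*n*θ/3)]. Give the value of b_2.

12/pi

b_2 = 1/3 ∫_{-3}^{3} h(θ) sin(2*pi*θ/3) dθ.
Integrating by parts twice (tabular method), an antiderivative of (θ**2 - 4*θ + 2) sin(2*pi*θ/3) is -3*θ**2*cos(2*pi*θ/3)/(2*pi) + 9*θ*sin(2*pi*θ/3)/(2*pi**2) + 6*θ*cos(2*pi*θ/3)/pi - 9*sin(2*pi*θ/3)/pi**2 - 3*cos(2*pi*θ/3)/pi + 27*cos(2*pi*θ/3)/(4*pi**3); evaluating from -3 to 3: ∫_{-3}^{3} (θ**2 - 4*θ + 2) sin(2*pi*θ/3) dθ = (3*(9 + 2*pi**2)/(4*pi**3)) - (3*(9 - 46*pi**2)/(4*pi**3)) = 36/pi.
Hence b_2 = (1/3)·(36/pi) = 12/pi.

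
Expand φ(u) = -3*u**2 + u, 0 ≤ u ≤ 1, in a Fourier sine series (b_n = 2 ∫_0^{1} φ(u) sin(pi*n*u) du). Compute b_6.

2/(3*pi)

b_6 = 2 ∫_0^{1} (-3*u**2 + u) sin(6*pi*u) du.
Integrating by parts twice (tabular method), an antiderivative of (-3*u**2 + u) sin(6*pi*u) is u**2*cos(6*pi*u)/(2*pi) - u*sin(6*pi*u)/(6*pi**2) - u*cos(6*pi*u)/(6*pi) + sin(6*pi*u)/(36*pi**2) - cos(6*pi*u)/(36*pi**3); evaluating from 0 to 1: ∫_{0}^{1} (-3*u**2 + u) sin(6*pi*u) du = ((-1 + 12*pi**2)/(36*pi**3)) - (-1/(36*pi**3)) = 1/(3*pi).
Hence b_6 = 2·(1/(3*pi)) = 2/(3*pi).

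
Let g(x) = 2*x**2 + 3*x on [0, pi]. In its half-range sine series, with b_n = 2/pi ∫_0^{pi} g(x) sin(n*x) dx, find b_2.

b_2 = 2/pi ∫_0^{pi} (2*x**2 + 3*x) sin(2*x) dx.
Integrating by parts twice (tabular method), an antiderivative of (2*x**2 + 3*x) sin(2*x) is -x**2*cos(2*x) + x*sin(2*x) - 3*x*cos(2*x)/2 + 3*sin(2*x)/4 + cos(2*x)/2; evaluating from 0 to pi: ∫_{0}^{pi} (2*x**2 + 3*x) sin(2*x) dx = (-pi**2 - 3*pi/2 + 1/2) - (1/2) = -pi*(3 + 2*pi)/2.
Hence b_2 = (2/pi)·(-pi*(3 + 2*pi)/2) = -2*pi - 3.

-2*pi - 3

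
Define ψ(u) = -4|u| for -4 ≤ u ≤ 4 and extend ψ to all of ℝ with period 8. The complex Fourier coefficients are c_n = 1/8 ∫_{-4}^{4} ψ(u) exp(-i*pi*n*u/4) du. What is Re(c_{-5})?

32/(25*pi**2)

Since ψ is real-valued, Re(c_{-5}) = 1/8 ∫_{-4}^{4} ψ(u) cos(-5*pi*u/4) du = a_{5}/2.
ψ is even and cos(-5*pi*u/4) is even, so the integrand is even: ∫_{-4}^{4} ψ(u) cos(-5*pi*u/4) du = 2∫_0^{4} ψ(u) cos(-5*pi*u/4) du.
Integrating by parts (boundary term plus one more integral), an antiderivative of (-4*u) cos(-5*pi*u/4) is -16*u*sin(5*pi*u/4)/(5*pi) - 64*cos(5*pi*u/4)/(25*pi**2); evaluating from 0 to 4: ∫_{0}^{4} (-4*u) cos(-5*pi*u/4) du = (64/(25*pi**2)) - (-64/(25*pi**2)) = 128/(25*pi**2).
So ∫_{-4}^{4} ψ(u) cos(-5*pi*u/4) du = 256/(25*pi**2).
Hence Re(c_{-5}) = (1/8)·(256/(25*pi**2)) = 32/(25*pi**2).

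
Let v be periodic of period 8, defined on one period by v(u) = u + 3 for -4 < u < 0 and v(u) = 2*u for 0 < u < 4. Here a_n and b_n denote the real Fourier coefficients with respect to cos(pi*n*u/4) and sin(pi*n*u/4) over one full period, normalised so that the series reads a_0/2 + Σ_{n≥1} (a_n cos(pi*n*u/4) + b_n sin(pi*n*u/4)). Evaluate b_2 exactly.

-6/pi

b_2 = 1/4 ∫_{-4}^{4} v(u) sin(pi*u/2) du.
Split the integral at the breakpoints.
Integrating by parts (boundary term plus one more integral), an antiderivative of (u + 3) sin(pi*u/2) is -2*u*cos(pi*u/2)/pi + 4*sin(pi*u/2)/pi**2 - 6*cos(pi*u/2)/pi; evaluating from -4 to 0: ∫_{-4}^{0} (u + 3) sin(pi*u/2) du = (-6/pi) - (2/pi) = -8/pi.
Integrating by parts (boundary term plus one more integral), an antiderivative of (2*u) sin(pi*u/2) is -4*u*cos(pi*u/2)/pi + 8*sin(pi*u/2)/pi**2; evaluating from 0 to 4: ∫_{0}^{4} (2*u) sin(pi*u/2) du = (-16/pi) - (0) = -16/pi.
Summing the pieces and multiplying by (1/4) gives b_2 = -6/pi.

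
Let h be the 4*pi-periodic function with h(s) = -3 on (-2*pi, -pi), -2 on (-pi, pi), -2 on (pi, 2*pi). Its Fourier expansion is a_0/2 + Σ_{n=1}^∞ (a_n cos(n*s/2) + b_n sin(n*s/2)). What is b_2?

-1/pi

b_2 = (1/(2*pi)) ∫_{-2*pi}^{2*pi} h(s) sin(s) ds.
Split the integral at the breakpoints.
Directly, an antiderivative of (-3) sin(s) is 3*cos(s); evaluating from -2*pi to -pi: ∫_{-2*pi}^{-pi} (-3) sin(s) ds = (-3) - (3) = -6.
Directly, an antiderivative of (-2) sin(s) is 2*cos(s); evaluating from -pi to pi: ∫_{-pi}^{pi} (-2) sin(s) ds = (-2) - (-2) = 0.
Directly, an antiderivative of (-2) sin(s) is 2*cos(s); evaluating from pi to 2*pi: ∫_{pi}^{2*pi} (-2) sin(s) ds = (2) - (-2) = 4.
Summing the pieces and multiplying by (1/(2*pi)) gives b_2 = -1/pi.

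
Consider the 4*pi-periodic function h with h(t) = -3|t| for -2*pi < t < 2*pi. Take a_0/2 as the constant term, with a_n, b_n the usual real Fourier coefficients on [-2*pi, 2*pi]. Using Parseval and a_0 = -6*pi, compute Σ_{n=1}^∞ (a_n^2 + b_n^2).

6*pi**2

Parseval: a_0^2/2 + Σ_{n≥1} (a_n^2+b_n^2) = (1/(2*pi)) ∫_{-2*pi}^{2*pi} h(t)^2 dt = 24*pi**2.
Subtract a_0^2/2 = 18*pi**2: Σ (a_n^2+b_n^2) = 6*pi**2.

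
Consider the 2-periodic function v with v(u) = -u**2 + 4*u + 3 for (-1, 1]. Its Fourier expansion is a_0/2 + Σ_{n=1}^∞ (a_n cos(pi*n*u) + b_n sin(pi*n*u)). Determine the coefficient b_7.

b_7 = ∫_{-1}^{1} v(u) sin(7*pi*u) du.
Integrating by parts twice (tabular method), an antiderivative of (-u**2 + 4*u + 3) sin(7*pi*u) is u**2*cos(7*pi*u)/(7*pi) - 2*u*sin(7*pi*u)/(49*pi**2) - 4*u*cos(7*pi*u)/(7*pi) + 4*sin(7*pi*u)/(49*pi**2) - 3*cos(7*pi*u)/(7*pi) - 2*cos(7*pi*u)/(343*pi**3); evaluating from -1 to 1: ∫_{-1}^{1} (-u**2 + 4*u + 3) sin(7*pi*u) du = (2*(1 + 147*pi**2)/(343*pi**3)) - (2*(1 - 49*pi**2)/(343*pi**3)) = 8/(7*pi).
Hence b_7 = 8/(7*pi).

8/(7*pi)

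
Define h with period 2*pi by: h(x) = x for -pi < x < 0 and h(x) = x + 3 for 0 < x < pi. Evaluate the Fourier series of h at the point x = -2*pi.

3/2

x = -2*pi differs from x = 0 by -1 full period(s), and the series is 2*pi-periodic.
At x = 0 the one-sided limits are h(0^-) = 0 and h(0^+) = 3.
By Dirichlet's theorem the series converges to their average, [(0) + (3)]/2 = 3/2.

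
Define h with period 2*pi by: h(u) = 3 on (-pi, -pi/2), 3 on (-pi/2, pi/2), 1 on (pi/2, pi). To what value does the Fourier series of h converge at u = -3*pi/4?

3

h is continuous at u = -3*pi/4 with value 3, so the series converges to 3 there.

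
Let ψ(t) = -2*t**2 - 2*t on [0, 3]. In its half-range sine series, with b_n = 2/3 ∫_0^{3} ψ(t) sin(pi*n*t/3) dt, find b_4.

12/pi

b_4 = 2/3 ∫_0^{3} (-2*t**2 - 2*t) sin(4*pi*t/3) dt.
Integrating by parts twice (tabular method), an antiderivative of (-2*t**2 - 2*t) sin(4*pi*t/3) is 3*t**2*cos(4*pi*t/3)/(2*pi) - 9*t*sin(4*pi*t/3)/(4*pi**2) + 3*t*cos(4*pi*t/3)/(2*pi) - 9*sin(4*pi*t/3)/(8*pi**2) - 27*cos(4*pi*t/3)/(16*pi**3); evaluating from 0 to 3: ∫_{0}^{3} (-2*t**2 - 2*t) sin(4*pi*t/3) dt = (-27/(16*pi**3) + 18/pi) - (-27/(16*pi**3)) = 18/pi.
Hence b_4 = (2/3)·(18/pi) = 12/pi.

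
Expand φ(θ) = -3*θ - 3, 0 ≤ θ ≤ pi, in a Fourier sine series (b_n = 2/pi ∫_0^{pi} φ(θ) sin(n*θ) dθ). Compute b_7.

6*(-pi - 2)/(7*pi)

b_7 = 2/pi ∫_0^{pi} (-3*θ - 3) sin(7*θ) dθ.
Integrating by parts (boundary term plus one more integral), an antiderivative of (-3*θ - 3) sin(7*θ) is 3*θ*cos(7*θ)/7 - 3*sin(7*θ)/49 + 3*cos(7*θ)/7; evaluating from 0 to pi: ∫_{0}^{pi} (-3*θ - 3) sin(7*θ) dθ = (-3*pi/7 - 3/7) - (3/7) = -3*pi/7 - 6/7.
Hence b_7 = (2/pi)·(-3*pi/7 - 6/7) = 6*(-pi - 2)/(7*pi).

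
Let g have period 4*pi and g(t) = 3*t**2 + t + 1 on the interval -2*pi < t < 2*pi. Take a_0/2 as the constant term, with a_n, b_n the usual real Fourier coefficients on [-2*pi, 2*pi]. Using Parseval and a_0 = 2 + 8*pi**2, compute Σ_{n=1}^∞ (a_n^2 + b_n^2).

8*pi**2*(5 + 48*pi**2)/15

Parseval: a_0^2/2 + Σ_{n≥1} (a_n^2+b_n^2) = (1/(2*pi)) ∫_{-2*pi}^{2*pi} g(t)^2 dt = 2 + 56*pi**2/3 + 288*pi**4/5.
Subtract a_0^2/2 = 2*(1 + 4*pi**2)**2: Σ (a_n^2+b_n^2) = 8*pi**2*(5 + 48*pi**2)/15.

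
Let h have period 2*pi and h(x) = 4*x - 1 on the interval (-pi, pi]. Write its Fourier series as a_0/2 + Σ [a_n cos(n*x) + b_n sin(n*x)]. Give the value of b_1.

8

b_1 = 1/pi ∫_{-pi}^{pi} h(x) sin(x) dx.
Integrating by parts (boundary term plus one more integral), an antiderivative of (4*x - 1) sin(x) is -4*x*cos(x) + 4*sin(x) + cos(x); evaluating from -pi to pi: ∫_{-pi}^{pi} (4*x - 1) sin(x) dx = (-1 + 4*pi) - (-4*pi - 1) = 8*pi.
Hence b_1 = (1/pi)·(8*pi) = 8.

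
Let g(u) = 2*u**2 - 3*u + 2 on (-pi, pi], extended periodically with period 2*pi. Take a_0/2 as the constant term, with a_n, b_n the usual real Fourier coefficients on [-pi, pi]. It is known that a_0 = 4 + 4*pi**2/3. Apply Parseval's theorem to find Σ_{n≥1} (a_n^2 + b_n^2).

Parseval: a_0^2/2 + Σ_{n≥1} (a_n^2+b_n^2) = 1/pi ∫_{-pi}^{pi} g(u)^2 du = 8 + 34*pi**2/3 + 8*pi**4/5.
Subtract a_0^2/2 = 8*(3 + pi**2)**2/9: Σ (a_n^2+b_n^2) = pi**2*(6 + 32*pi**2/45).

pi**2*(6 + 32*pi**2/45)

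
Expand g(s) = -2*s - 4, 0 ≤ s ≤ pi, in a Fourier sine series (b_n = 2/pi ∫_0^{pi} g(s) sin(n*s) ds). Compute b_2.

b_2 = 2/pi ∫_0^{pi} (-2*s - 4) sin(2*s) ds.
Integrating by parts (boundary term plus one more integral), an antiderivative of (-2*s - 4) sin(2*s) is s*cos(2*s) - sin(2*s)/2 + 2*cos(2*s); evaluating from 0 to pi: ∫_{0}^{pi} (-2*s - 4) sin(2*s) ds = (2 + pi) - (2) = pi.
Hence b_2 = (2/pi)·(pi) = 2.

2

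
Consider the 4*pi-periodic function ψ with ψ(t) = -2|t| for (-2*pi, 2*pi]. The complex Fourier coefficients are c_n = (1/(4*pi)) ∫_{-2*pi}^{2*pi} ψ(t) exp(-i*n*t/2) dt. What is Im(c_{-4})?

Since ψ is real-valued, Im(c_{-4}) = -(1/(4*pi)) ∫_{-2*pi}^{2*pi} ψ(t) sin(-2*t) dt = b_{4}/2.
(ψ is even, so the integrand is odd over a symmetric interval and the integral vanishes.)

0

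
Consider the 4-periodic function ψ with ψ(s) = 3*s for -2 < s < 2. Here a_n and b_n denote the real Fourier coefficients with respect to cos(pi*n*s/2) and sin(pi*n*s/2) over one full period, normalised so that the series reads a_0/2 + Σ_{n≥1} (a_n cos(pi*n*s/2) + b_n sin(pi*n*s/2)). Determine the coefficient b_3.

b_3 = 1/2 ∫_{-2}^{2} ψ(s) sin(3*pi*s/2) ds.
ψ is odd and sin(3*pi*s/2) is odd, so the integrand is even and b_3 = ∫_0^{2} ψ(s) sin(3*pi*s/2) ds.
Integrating by parts (boundary term plus one more integral), an antiderivative of (3*s) sin(3*pi*s/2) is -2*s*cos(3*pi*s/2)/pi + 4*sin(3*pi*s/2)/(3*pi**2); evaluating from 0 to 2: ∫_{0}^{2} (3*s) sin(3*pi*s/2) ds = (4/pi) - (0) = 4/pi.
Hence b_3 = 4/pi.

4/pi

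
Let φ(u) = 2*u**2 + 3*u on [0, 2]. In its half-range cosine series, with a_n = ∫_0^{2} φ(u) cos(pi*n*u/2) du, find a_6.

8/(9*pi**2)

a_6 = ∫_0^{2} (2*u**2 + 3*u) cos(3*pi*u) du.
Integrating by parts twice (tabular method), an antiderivative of (2*u**2 + 3*u) cos(3*pi*u) is 2*u**2*sin(3*pi*u)/(3*pi) + u*sin(3*pi*u)/pi + 4*u*cos(3*pi*u)/(9*pi**2) - 4*sin(3*pi*u)/(27*pi**3) + cos(3*pi*u)/(3*pi**2); evaluating from 0 to 2: ∫_{0}^{2} (2*u**2 + 3*u) cos(3*pi*u) du = (11/(9*pi**2)) - (1/(3*pi**2)) = 8/(9*pi**2).
Hence a_6 = 8/(9*pi**2).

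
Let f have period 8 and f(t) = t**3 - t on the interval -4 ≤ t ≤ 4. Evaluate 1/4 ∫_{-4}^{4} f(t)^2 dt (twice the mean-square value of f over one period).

1/4 ∫_{-4}^{4} f(t)^2 dt = 1/4 · (409984/105) = 102496/105.

102496/105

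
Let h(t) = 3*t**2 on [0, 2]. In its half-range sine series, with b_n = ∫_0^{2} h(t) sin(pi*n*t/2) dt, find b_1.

b_1 = ∫_0^{2} (3*t**2) sin(pi*t/2) dt.
Integrating by parts twice (tabular method), an antiderivative of (3*t**2) sin(pi*t/2) is -6*t**2*cos(pi*t/2)/pi + 24*t*sin(pi*t/2)/pi**2 + 48*cos(pi*t/2)/pi**3; evaluating from 0 to 2: ∫_{0}^{2} (3*t**2) sin(pi*t/2) dt = (-48/pi**3 + 24/pi) - (48/pi**3) = -96/pi**3 + 24/pi.
Hence b_1 = -96/pi**3 + 24/pi.

-96/pi**3 + 24/pi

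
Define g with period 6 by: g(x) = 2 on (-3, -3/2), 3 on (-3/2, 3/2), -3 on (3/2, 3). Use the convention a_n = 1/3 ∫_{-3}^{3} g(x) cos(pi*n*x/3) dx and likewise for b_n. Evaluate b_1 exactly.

-5/pi

b_1 = 1/3 ∫_{-3}^{3} g(x) sin(pi*x/3) dx.
Split the integral at the breakpoints.
Directly, an antiderivative of (2) sin(pi*x/3) is -6*cos(pi*x/3)/pi; evaluating from -3 to -3/2: ∫_{-3}^{-3/2} (2) sin(pi*x/3) dx = (0) - (6/pi) = -6/pi.
Directly, an antiderivative of (3) sin(pi*x/3) is -9*cos(pi*x/3)/pi; evaluating from -3/2 to 3/2: ∫_{-3/2}^{3/2} (3) sin(pi*x/3) dx = (0) - (0) = 0.
Directly, an antiderivative of (-3) sin(pi*x/3) is 9*cos(pi*x/3)/pi; evaluating from 3/2 to 3: ∫_{3/2}^{3} (-3) sin(pi*x/3) dx = (-9/pi) - (0) = -9/pi.
Summing the pieces and multiplying by (1/3) gives b_1 = -5/pi.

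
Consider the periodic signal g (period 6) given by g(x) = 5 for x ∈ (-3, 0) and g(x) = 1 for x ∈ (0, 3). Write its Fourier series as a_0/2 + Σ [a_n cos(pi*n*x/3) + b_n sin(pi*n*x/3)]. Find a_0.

a_0 = 1/3 ∫_{-3}^{3} g(x) dx = 1/3 · (18) = 6.

6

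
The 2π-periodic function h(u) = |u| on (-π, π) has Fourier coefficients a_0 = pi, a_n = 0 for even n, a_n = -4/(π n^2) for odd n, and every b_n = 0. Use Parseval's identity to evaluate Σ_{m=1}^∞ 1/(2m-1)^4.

pi**4/96

Parseval: a_0^2/2 + Σ a_n^2 = (1/π) ∫_{-π}^{π} h(u)^2 du = 2*pi**2/3.
Subtract a_0^2/2 = pi**2/2: Σ a_n^2 = pi**2/6.
Only odd n contribute, with a_n^2 = 16/(π^2 n^4), so Σ_{m≥1} 1/(2m-1)^4 = π^2·(pi**2/6)/16 = pi**4/96.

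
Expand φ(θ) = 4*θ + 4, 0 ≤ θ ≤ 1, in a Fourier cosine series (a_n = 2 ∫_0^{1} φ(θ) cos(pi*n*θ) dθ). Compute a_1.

-16/pi**2

a_1 = 2 ∫_0^{1} (4*θ + 4) cos(pi*θ) dθ.
Integrating by parts (boundary term plus one more integral), an antiderivative of (4*θ + 4) cos(pi*θ) is 4*θ*sin(pi*θ)/pi + 4*sin(pi*θ)/pi + 4*cos(pi*θ)/pi**2; evaluating from 0 to 1: ∫_{0}^{1} (4*θ + 4) cos(pi*θ) dθ = (-4/pi**2) - (4/pi**2) = -8/pi**2.
Hence a_1 = 2·(-8/pi**2) = -16/pi**2.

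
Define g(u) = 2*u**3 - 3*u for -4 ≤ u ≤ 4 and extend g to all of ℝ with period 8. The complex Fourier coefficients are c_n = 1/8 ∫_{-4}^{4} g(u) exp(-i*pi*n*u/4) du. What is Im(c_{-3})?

Since g is real-valued, Im(c_{-3}) = -1/8 ∫_{-4}^{4} g(u) sin(-3*pi*u/4) du = b_{3}/2.
g is odd and sin(-3*pi*u/4) is odd, so the integrand is even: ∫_{-4}^{4} g(u) sin(-3*pi*u/4) du = 2∫_0^{4} g(u) sin(-3*pi*u/4) du.
Integrating by parts three times (tabular method), an antiderivative of (2*u**3 - 3*u) sin(-3*pi*u/4) is 8*u**3*cos(3*pi*u/4)/(3*pi) - 32*u**2*sin(3*pi*u/4)/(3*pi**2) - 4*u*cos(3*pi*u/4)/pi - 256*u*cos(3*pi*u/4)/(9*pi**3) + 1024*sin(3*pi*u/4)/(27*pi**4) + 16*sin(3*pi*u/4)/(3*pi**2); evaluating from 0 to 4: ∫_{0}^{4} (2*u**3 - 3*u) sin(-3*pi*u/4) du = (16*(64 - 87*pi**2)/(9*pi**3)) - (0) = 16*(64 - 87*pi**2)/(9*pi**3).
So ∫_{-4}^{4} g(u) sin(-3*pi*u/4) du = 32*(64 - 87*pi**2)/(9*pi**3).
Hence Im(c_{-3}) = (-1/8)·(32*(64 - 87*pi**2)/(9*pi**3)) = 4*(-64 + 87*pi**2)/(9*pi**3).

4*(-64 + 87*pi**2)/(9*pi**3)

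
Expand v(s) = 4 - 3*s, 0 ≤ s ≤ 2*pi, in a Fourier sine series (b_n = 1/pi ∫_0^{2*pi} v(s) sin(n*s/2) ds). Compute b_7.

4*(4 - 3*pi)/(7*pi)

b_7 = 1/pi ∫_0^{2*pi} (4 - 3*s) sin(7*s/2) ds.
Integrating by parts (boundary term plus one more integral), an antiderivative of (4 - 3*s) sin(7*s/2) is 6*s*cos(7*s/2)/7 - 12*sin(7*s/2)/49 - 8*cos(7*s/2)/7; evaluating from 0 to 2*pi: ∫_{0}^{2*pi} (4 - 3*s) sin(7*s/2) ds = (8/7 - 12*pi/7) - (-8/7) = 16/7 - 12*pi/7.
Hence b_7 = (1/pi)·(16/7 - 12*pi/7) = 4*(4 - 3*pi)/(7*pi).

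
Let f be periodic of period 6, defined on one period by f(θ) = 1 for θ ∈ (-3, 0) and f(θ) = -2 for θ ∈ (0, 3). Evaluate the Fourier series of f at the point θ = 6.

θ = 6 differs from θ = 0 by 1 full period(s), and the series is 6-periodic.
At θ = 0 the one-sided limits are f(0^-) = 1 and f(0^+) = -2.
By Dirichlet's theorem the series converges to their average, [(1) + (-2)]/2 = -1/2.

-1/2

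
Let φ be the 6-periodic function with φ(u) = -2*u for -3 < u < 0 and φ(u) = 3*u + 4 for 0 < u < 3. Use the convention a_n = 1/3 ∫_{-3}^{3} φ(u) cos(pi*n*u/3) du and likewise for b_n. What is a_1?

-30/pi**2

a_1 = 1/3 ∫_{-3}^{3} φ(u) cos(pi*u/3) du.
Split the integral at the breakpoints.
Integrating by parts (boundary term plus one more integral), an antiderivative of (-2*u) cos(pi*u/3) is -6*u*sin(pi*u/3)/pi - 18*cos(pi*u/3)/pi**2; evaluating from -3 to 0: ∫_{-3}^{0} (-2*u) cos(pi*u/3) du = (-18/pi**2) - (18/pi**2) = -36/pi**2.
Integrating by parts (boundary term plus one more integral), an antiderivative of (3*u + 4) cos(pi*u/3) is 9*u*sin(pi*u/3)/pi + 12*sin(pi*u/3)/pi + 27*cos(pi*u/3)/pi**2; evaluating from 0 to 3: ∫_{0}^{3} (3*u + 4) cos(pi*u/3) du = (-27/pi**2) - (27/pi**2) = -54/pi**2.
Summing the pieces and multiplying by (1/3) gives a_1 = -30/pi**2.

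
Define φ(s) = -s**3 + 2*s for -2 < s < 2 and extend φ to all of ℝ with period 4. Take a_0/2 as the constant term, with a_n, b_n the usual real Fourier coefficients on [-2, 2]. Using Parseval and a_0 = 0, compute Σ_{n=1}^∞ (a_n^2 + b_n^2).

352/105

Parseval: a_0^2/2 + Σ_{n≥1} (a_n^2+b_n^2) = 1/2 ∫_{-2}^{2} φ(s)^2 ds = 352/105.
Subtract a_0^2/2 = 0: Σ (a_n^2+b_n^2) = 352/105.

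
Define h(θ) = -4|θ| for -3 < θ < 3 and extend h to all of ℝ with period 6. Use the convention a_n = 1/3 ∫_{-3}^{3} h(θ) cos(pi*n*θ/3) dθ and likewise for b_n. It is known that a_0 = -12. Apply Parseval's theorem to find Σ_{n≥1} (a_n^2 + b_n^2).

Parseval: a_0^2/2 + Σ_{n≥1} (a_n^2+b_n^2) = 1/3 ∫_{-3}^{3} h(θ)^2 dθ = 96.
Subtract a_0^2/2 = 72: Σ (a_n^2+b_n^2) = 24.

24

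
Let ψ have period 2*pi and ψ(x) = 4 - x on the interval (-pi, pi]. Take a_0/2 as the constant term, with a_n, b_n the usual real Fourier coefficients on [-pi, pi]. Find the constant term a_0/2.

a_0 = 1/pi ∫_{-pi}^{pi} ψ(x) dx = 1/pi · (8*pi) = 8.
So the constant term a_0/2 = 4.

4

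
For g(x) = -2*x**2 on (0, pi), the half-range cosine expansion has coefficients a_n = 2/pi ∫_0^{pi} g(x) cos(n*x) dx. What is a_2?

a_2 = 2/pi ∫_0^{pi} (-2*x**2) cos(2*x) dx.
Integrating by parts twice (tabular method), an antiderivative of (-2*x**2) cos(2*x) is -x**2*sin(2*x) - x*cos(2*x) + sin(2*x)/2; evaluating from 0 to pi: ∫_{0}^{pi} (-2*x**2) cos(2*x) dx = (-pi) - (0) = -pi.
Hence a_2 = (2/pi)·(-pi) = -2.

-2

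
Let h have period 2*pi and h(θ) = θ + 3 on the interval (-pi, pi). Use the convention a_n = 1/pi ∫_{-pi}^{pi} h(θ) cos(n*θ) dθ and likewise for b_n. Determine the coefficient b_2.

-1

b_2 = 1/pi ∫_{-pi}^{pi} h(θ) sin(2*θ) dθ.
Integrating by parts (boundary term plus one more integral), an antiderivative of (θ + 3) sin(2*θ) is -θ*cos(2*θ)/2 + sin(2*θ)/4 - 3*cos(2*θ)/2; evaluating from -pi to pi: ∫_{-pi}^{pi} (θ + 3) sin(2*θ) dθ = (-pi/2 - 3/2) - (-3/2 + pi/2) = -pi.
Hence b_2 = (1/pi)·(-pi) = -1.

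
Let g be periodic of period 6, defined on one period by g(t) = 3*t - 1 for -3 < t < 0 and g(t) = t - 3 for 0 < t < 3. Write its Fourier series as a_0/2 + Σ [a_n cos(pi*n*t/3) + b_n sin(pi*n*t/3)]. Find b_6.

b_6 = 1/3 ∫_{-3}^{3} g(t) sin(2*pi*t) dt.
Split the integral at the breakpoints.
Integrating by parts (boundary term plus one more integral), an antiderivative of (3*t - 1) sin(2*pi*t) is -3*t*cos(2*pi*t)/(2*pi) + 3*sin(2*pi*t)/(4*pi**2) + cos(2*pi*t)/(2*pi); evaluating from -3 to 0: ∫_{-3}^{0} (3*t - 1) sin(2*pi*t) dt = (1/(2*pi)) - (5/pi) = -9/(2*pi).
Integrating by parts (boundary term plus one more integral), an antiderivative of (t - 3) sin(2*pi*t) is -t*cos(2*pi*t)/(2*pi) + sin(2*pi*t)/(4*pi**2) + 3*cos(2*pi*t)/(2*pi); evaluating from 0 to 3: ∫_{0}^{3} (t - 3) sin(2*pi*t) dt = (0) - (3/(2*pi)) = -3/(2*pi).
Summing the pieces and multiplying by (1/3) gives b_6 = -2/pi.

-2/pi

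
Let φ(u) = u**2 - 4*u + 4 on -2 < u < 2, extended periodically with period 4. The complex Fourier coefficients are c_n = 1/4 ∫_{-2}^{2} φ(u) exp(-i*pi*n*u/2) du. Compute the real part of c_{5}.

Since φ is real-valued, Re(c_{5}) = 1/4 ∫_{-2}^{2} φ(u) cos(5*pi*u/2) du = a_{5}/2.
Integrating by parts twice (tabular method), an antiderivative of (u**2 - 4*u + 4) cos(5*pi*u/2) is 2*u**2*sin(5*pi*u/2)/(5*pi) - 8*u*sin(5*pi*u/2)/(5*pi) + 8*u*cos(5*pi*u/2)/(25*pi**2) - 16*sin(5*pi*u/2)/(125*pi**3) + 8*sin(5*pi*u/2)/(5*pi) - 16*cos(5*pi*u/2)/(25*pi**2); evaluating from -2 to 2: ∫_{-2}^{2} (u**2 - 4*u + 4) cos(5*pi*u/2) du = (0) - (32/(25*pi**2)) = -32/(25*pi**2).
Hence Re(c_{5}) = (1/4)·(-32/(25*pi**2)) = -8/(25*pi**2).

-8/(25*pi**2)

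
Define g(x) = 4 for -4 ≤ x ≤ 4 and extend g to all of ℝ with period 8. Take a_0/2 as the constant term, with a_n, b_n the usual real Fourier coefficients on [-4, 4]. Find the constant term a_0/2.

4

a_0 = 1/4 ∫_{-4}^{4} g(x) dx = 1/4 · (32) = 8.
So the constant term a_0/2 = 4.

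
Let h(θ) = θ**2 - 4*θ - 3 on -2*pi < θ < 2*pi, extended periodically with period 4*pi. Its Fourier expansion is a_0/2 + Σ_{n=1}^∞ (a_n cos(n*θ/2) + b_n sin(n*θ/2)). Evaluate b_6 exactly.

8/3

b_6 = (1/(2*pi)) ∫_{-2*pi}^{2*pi} h(θ) sin(3*θ) dθ.
Integrating by parts twice (tabular method), an antiderivative of (θ**2 - 4*θ - 3) sin(3*θ) is -θ**2*cos(3*θ)/3 + 2*θ*sin(3*θ)/9 + 4*θ*cos(3*θ)/3 - 4*sin(3*θ)/9 + 29*cos(3*θ)/27; evaluating from -2*pi to 2*pi: ∫_{-2*pi}^{2*pi} (θ**2 - 4*θ - 3) sin(3*θ) dθ = (-4*pi**2/3 + 29/27 + 8*pi/3) - (-4*pi**2/3 - 8*pi/3 + 29/27) = 16*pi/3.
Hence b_6 = (1/(2*pi))·(16*pi/3) = 8/3.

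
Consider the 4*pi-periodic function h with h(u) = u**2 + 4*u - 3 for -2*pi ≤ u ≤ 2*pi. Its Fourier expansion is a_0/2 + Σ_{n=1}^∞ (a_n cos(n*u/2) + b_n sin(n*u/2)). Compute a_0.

a_0 = (1/(2*pi)) ∫_{-2*pi}^{2*pi} h(u) du = (1/(2*pi)) · (-12*pi + 16*pi**3/3) = -6 + 8*pi**2/3.

-6 + 8*pi**2/3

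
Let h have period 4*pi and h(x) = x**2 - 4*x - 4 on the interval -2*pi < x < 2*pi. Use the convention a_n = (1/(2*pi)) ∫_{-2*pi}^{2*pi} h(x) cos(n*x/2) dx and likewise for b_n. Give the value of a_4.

1

a_4 = (1/(2*pi)) ∫_{-2*pi}^{2*pi} h(x) cos(2*x) dx.
Integrating by parts twice (tabular method), an antiderivative of (x**2 - 4*x - 4) cos(2*x) is x**2*sin(2*x)/2 - 2*x*sin(2*x) + x*cos(2*x)/2 - 9*sin(2*x)/4 - cos(2*x); evaluating from -2*pi to 2*pi: ∫_{-2*pi}^{2*pi} (x**2 - 4*x - 4) cos(2*x) dx = (-1 + pi) - (-pi - 1) = 2*pi.
Hence a_4 = (1/(2*pi))·(2*pi) = 1.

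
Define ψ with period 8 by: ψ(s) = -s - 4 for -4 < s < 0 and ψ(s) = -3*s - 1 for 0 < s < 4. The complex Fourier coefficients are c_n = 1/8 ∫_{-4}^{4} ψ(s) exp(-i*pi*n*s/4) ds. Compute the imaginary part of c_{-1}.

-5/pi

Since ψ is real-valued, Im(c_{-1}) = -1/8 ∫_{-4}^{4} ψ(s) sin(-pi*s/4) ds = b_{1}/2.
Split the integral at the breakpoints.
Integrating by parts (boundary term plus one more integral), an antiderivative of (-s - 4) sin(-pi*s/4) is -4*s*cos(pi*s/4)/pi + 16*sin(pi*s/4)/pi**2 - 16*cos(pi*s/4)/pi; evaluating from -4 to 0: ∫_{-4}^{0} (-s - 4) sin(-pi*s/4) ds = (-16/pi) - (0) = -16/pi.
Integrating by parts (boundary term plus one more integral), an antiderivative of (-3*s - 1) sin(-pi*s/4) is -12*s*cos(pi*s/4)/pi + 48*sin(pi*s/4)/pi**2 - 4*cos(pi*s/4)/pi; evaluating from 0 to 4: ∫_{0}^{4} (-3*s - 1) sin(-pi*s/4) ds = (52/pi) - (-4/pi) = 56/pi.
So ∫_{-4}^{4} ψ(s) sin(-pi*s/4) ds = 40/pi.
Hence Im(c_{-1}) = (-1/8)·(40/pi) = -5/pi.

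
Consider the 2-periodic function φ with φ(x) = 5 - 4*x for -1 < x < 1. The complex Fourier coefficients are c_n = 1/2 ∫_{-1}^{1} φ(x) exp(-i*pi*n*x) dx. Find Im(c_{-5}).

Since φ is real-valued, Im(c_{-5}) = -1/2 ∫_{-1}^{1} φ(x) sin(-5*pi*x) dx = b_{5}/2.
Integrating by parts (boundary term plus one more integral), an antiderivative of (5 - 4*x) sin(-5*pi*x) is -4*x*cos(5*pi*x)/(5*pi) + 4*sin(5*pi*x)/(25*pi**2) + cos(5*pi*x)/pi; evaluating from -1 to 1: ∫_{-1}^{1} (5 - 4*x) sin(-5*pi*x) dx = (-1/(5*pi)) - (-9/(5*pi)) = 8/(5*pi).
Hence Im(c_{-5}) = (-1/2)·(8/(5*pi)) = -4/(5*pi).

-4/(5*pi)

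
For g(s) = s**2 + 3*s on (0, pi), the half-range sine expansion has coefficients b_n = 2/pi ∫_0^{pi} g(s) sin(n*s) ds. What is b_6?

-pi/3 - 1

b_6 = 2/pi ∫_0^{pi} (s**2 + 3*s) sin(6*s) ds.
Integrating by parts twice (tabular method), an antiderivative of (s**2 + 3*s) sin(6*s) is -s**2*cos(6*s)/6 + s*sin(6*s)/18 - s*cos(6*s)/2 + sin(6*s)/12 + cos(6*s)/108; evaluating from 0 to pi: ∫_{0}^{pi} (s**2 + 3*s) sin(6*s) ds = (-pi**2/6 - pi/2 + 1/108) - (1/108) = -pi*(3 + pi)/6.
Hence b_6 = (2/pi)·(-pi*(3 + pi)/6) = -pi/3 - 1.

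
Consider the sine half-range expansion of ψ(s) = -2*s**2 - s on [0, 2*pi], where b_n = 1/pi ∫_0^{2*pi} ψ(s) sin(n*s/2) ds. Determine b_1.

-16*pi - 4 + 64/pi

b_1 = 1/pi ∫_0^{2*pi} (-2*s**2 - s) sin(s/2) ds.
Integrating by parts twice (tabular method), an antiderivative of (-2*s**2 - s) sin(s/2) is 4*s**2*cos(s/2) - 16*s*sin(s/2) + 2*s*cos(s/2) - 4*sin(s/2) - 32*cos(s/2); evaluating from 0 to 2*pi: ∫_{0}^{2*pi} (-2*s**2 - s) sin(s/2) ds = (-16*pi**2 - 4*pi + 32) - (-32) = -16*pi**2 - 4*pi + 64.
Hence b_1 = (1/pi)·(-16*pi**2 - 4*pi + 64) = -16*pi - 4 + 64/pi.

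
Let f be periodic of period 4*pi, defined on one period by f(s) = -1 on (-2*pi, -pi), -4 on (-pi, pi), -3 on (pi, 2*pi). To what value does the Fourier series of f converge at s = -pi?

At s = -pi the one-sided limits are f(-pi^-) = -1 and f(-pi^+) = -4.
By Dirichlet's theorem the series converges to their average, [(-1) + (-4)]/2 = -5/2.

-5/2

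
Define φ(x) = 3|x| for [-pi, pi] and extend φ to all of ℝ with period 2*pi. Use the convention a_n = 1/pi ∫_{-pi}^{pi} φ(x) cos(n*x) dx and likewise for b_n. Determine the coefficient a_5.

-12/(25*pi)

a_5 = 1/pi ∫_{-pi}^{pi} φ(x) cos(5*x) dx.
φ is even and cos(5*x) is even, so the integrand is even and a_5 = 2/pi ∫_0^{pi} φ(x) cos(5*x) dx.
Integrating by parts (boundary term plus one more integral), an antiderivative of (3*x) cos(5*x) is 3*x*sin(5*x)/5 + 3*cos(5*x)/25; evaluating from 0 to pi: ∫_{0}^{pi} (3*x) cos(5*x) dx = (-3/25) - (3/25) = -6/25.
Hence a_5 = (2/pi)·(-6/25) = -12/(25*pi).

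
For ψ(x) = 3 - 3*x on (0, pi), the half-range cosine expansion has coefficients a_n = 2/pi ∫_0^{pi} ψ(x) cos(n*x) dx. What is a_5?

12/(25*pi)

a_5 = 2/pi ∫_0^{pi} (3 - 3*x) cos(5*x) dx.
Integrating by parts (boundary term plus one more integral), an antiderivative of (3 - 3*x) cos(5*x) is -3*x*sin(5*x)/5 + 3*sin(5*x)/5 - 3*cos(5*x)/25; evaluating from 0 to pi: ∫_{0}^{pi} (3 - 3*x) cos(5*x) dx = (3/25) - (-3/25) = 6/25.
Hence a_5 = (2/pi)·(6/25) = 12/(25*pi).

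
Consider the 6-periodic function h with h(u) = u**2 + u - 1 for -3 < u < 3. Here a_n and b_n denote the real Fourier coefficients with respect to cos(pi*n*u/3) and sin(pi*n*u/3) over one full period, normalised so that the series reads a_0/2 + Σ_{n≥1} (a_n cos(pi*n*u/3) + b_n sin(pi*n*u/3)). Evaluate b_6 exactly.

-1/pi

b_6 = 1/3 ∫_{-3}^{3} h(u) sin(2*pi*u) du.
Integrating by parts twice (tabular method), an antiderivative of (u**2 + u - 1) sin(2*pi*u) is -u**2*cos(2*pi*u)/(2*pi) + u*sin(2*pi*u)/(2*pi**2) - u*cos(2*pi*u)/(2*pi) + sin(2*pi*u)/(4*pi**2) + cos(2*pi*u)/(4*pi**3) + cos(2*pi*u)/(2*pi); evaluating from -3 to 3: ∫_{-3}^{3} (u**2 + u - 1) sin(2*pi*u) du = ((1 - 22*pi**2)/(4*pi**3)) - ((1 - 10*pi**2)/(4*pi**3)) = -3/pi.
Hence b_6 = (1/3)·(-3/pi) = -1/pi.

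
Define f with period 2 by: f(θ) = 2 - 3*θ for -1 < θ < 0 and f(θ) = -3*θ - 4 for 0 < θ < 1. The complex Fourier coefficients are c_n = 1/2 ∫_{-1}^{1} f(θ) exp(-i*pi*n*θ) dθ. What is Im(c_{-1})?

-9/pi

Since f is real-valued, Im(c_{-1}) = -1/2 ∫_{-1}^{1} f(θ) sin(-pi*θ) dθ = b_{1}/2.
Split the integral at the breakpoints.
Integrating by parts (boundary term plus one more integral), an antiderivative of (2 - 3*θ) sin(-pi*θ) is -3*θ*cos(pi*θ)/pi + 3*sin(pi*θ)/pi**2 + 2*cos(pi*θ)/pi; evaluating from -1 to 0: ∫_{-1}^{0} (2 - 3*θ) sin(-pi*θ) dθ = (2/pi) - (-5/pi) = 7/pi.
Integrating by parts (boundary term plus one more integral), an antiderivative of (-3*θ - 4) sin(-pi*θ) is -3*θ*cos(pi*θ)/pi + 3*sin(pi*θ)/pi**2 - 4*cos(pi*θ)/pi; evaluating from 0 to 1: ∫_{0}^{1} (-3*θ - 4) sin(-pi*θ) dθ = (7/pi) - (-4/pi) = 11/pi.
So ∫_{-1}^{1} f(θ) sin(-pi*θ) dθ = 18/pi.
Hence Im(c_{-1}) = (-1/2)·(18/pi) = -9/pi.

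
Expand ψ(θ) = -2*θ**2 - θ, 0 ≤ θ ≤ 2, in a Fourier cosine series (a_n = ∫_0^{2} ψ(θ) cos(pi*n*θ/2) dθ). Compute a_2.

a_2 = ∫_0^{2} (-2*θ**2 - θ) cos(pi*θ) dθ.
Integrating by parts twice (tabular method), an antiderivative of (-2*θ**2 - θ) cos(pi*θ) is -2*θ**2*sin(pi*θ)/pi - θ*sin(pi*θ)/pi - 4*θ*cos(pi*θ)/pi**2 + 4*sin(pi*θ)/pi**3 - cos(pi*θ)/pi**2; evaluating from 0 to 2: ∫_{0}^{2} (-2*θ**2 - θ) cos(pi*θ) dθ = (-9/pi**2) - (-1/pi**2) = -8/pi**2.
Hence a_2 = -8/pi**2.

-8/pi**2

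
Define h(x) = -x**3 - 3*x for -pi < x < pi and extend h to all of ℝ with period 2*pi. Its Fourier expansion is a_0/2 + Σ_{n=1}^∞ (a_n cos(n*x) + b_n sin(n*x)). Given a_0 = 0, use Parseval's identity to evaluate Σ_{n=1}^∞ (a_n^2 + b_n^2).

2*pi**2*(105 + 42*pi**2 + 5*pi**4)/35

Parseval: a_0^2/2 + Σ_{n≥1} (a_n^2+b_n^2) = 1/pi ∫_{-pi}^{pi} h(x)^2 dx = 2*pi**2*(105 + 42*pi**2 + 5*pi**4)/35.
Subtract a_0^2/2 = 0: Σ (a_n^2+b_n^2) = 2*pi**2*(105 + 42*pi**2 + 5*pi**4)/35.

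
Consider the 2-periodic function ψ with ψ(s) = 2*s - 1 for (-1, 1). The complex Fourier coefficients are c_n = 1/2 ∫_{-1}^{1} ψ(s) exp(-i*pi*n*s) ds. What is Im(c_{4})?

1/(2*pi)

Since ψ is real-valued, Im(c_{4}) = -1/2 ∫_{-1}^{1} ψ(s) sin(4*pi*s) ds = -b_{4}/2.
Integrating by parts (boundary term plus one more integral), an antiderivative of (2*s - 1) sin(4*pi*s) is -s*cos(4*pi*s)/(2*pi) + sin(4*pi*s)/(8*pi**2) + cos(4*pi*s)/(4*pi); evaluating from -1 to 1: ∫_{-1}^{1} (2*s - 1) sin(4*pi*s) ds = (-1/(4*pi)) - (3/(4*pi)) = -1/pi.
Hence Im(c_{4}) = (-1/2)·(-1/pi) = 1/(2*pi).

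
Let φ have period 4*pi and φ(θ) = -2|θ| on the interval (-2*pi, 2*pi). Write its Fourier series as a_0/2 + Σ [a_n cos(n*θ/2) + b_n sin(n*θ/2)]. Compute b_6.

b_6 = (1/(2*pi)) ∫_{-2*pi}^{2*pi} φ(θ) sin(3*θ) dθ.
φ is even and sin(3*θ) is odd, so the integrand is odd over a symmetric interval and the integral vanishes.

0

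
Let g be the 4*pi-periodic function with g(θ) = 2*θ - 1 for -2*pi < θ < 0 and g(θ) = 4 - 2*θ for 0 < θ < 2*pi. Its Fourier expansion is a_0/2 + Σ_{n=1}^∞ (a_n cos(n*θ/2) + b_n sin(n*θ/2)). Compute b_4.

b_4 = (1/(2*pi)) ∫_{-2*pi}^{2*pi} g(θ) sin(2*θ) dθ.
Split the integral at the breakpoints.
Integrating by parts (boundary term plus one more integral), an antiderivative of (2*θ - 1) sin(2*θ) is -θ*cos(2*θ) + sin(2*θ)/2 + cos(2*θ)/2; evaluating from -2*pi to 0: ∫_{-2*pi}^{0} (2*θ - 1) sin(2*θ) dθ = (1/2) - (1/2 + 2*pi) = -2*pi.
Integrating by parts (boundary term plus one more integral), an antiderivative of (4 - 2*θ) sin(2*θ) is θ*cos(2*θ) - sin(2*θ)/2 - 2*cos(2*θ); evaluating from 0 to 2*pi: ∫_{0}^{2*pi} (4 - 2*θ) sin(2*θ) dθ = (-2 + 2*pi) - (-2) = 2*pi.
Summing the pieces and multiplying by (1/(2*pi)) gives b_4 = 0.

0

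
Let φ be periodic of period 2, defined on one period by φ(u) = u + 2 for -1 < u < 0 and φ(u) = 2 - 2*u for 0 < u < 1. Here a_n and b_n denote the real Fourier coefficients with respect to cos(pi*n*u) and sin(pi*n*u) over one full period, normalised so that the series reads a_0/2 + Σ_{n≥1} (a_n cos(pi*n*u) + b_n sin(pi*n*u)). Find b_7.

-1/(7*pi)

b_7 = ∫_{-1}^{1} φ(u) sin(7*pi*u) du.
Split the integral at the breakpoints.
Integrating by parts (boundary term plus one more integral), an antiderivative of (u + 2) sin(7*pi*u) is -u*cos(7*pi*u)/(7*pi) + sin(7*pi*u)/(49*pi**2) - 2*cos(7*pi*u)/(7*pi); evaluating from -1 to 0: ∫_{-1}^{0} (u + 2) sin(7*pi*u) du = (-2/(7*pi)) - (1/(7*pi)) = -3/(7*pi).
Integrating by parts (boundary term plus one more integral), an antiderivative of (2 - 2*u) sin(7*pi*u) is 2*u*cos(7*pi*u)/(7*pi) - 2*sin(7*pi*u)/(49*pi**2) - 2*cos(7*pi*u)/(7*pi); evaluating from 0 to 1: ∫_{0}^{1} (2 - 2*u) sin(7*pi*u) du = (0) - (-2/(7*pi)) = 2/(7*pi).
Summing the pieces gives b_7 = -1/(7*pi).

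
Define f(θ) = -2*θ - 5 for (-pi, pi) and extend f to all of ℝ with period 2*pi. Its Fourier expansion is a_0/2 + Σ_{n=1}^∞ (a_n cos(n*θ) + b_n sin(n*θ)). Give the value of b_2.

b_2 = 1/pi ∫_{-pi}^{pi} f(θ) sin(2*θ) dθ.
Integrating by parts (boundary term plus one more integral), an antiderivative of (-2*θ - 5) sin(2*θ) is θ*cos(2*θ) - sin(2*θ)/2 + 5*cos(2*θ)/2; evaluating from -pi to pi: ∫_{-pi}^{pi} (-2*θ - 5) sin(2*θ) dθ = (5/2 + pi) - (5/2 - pi) = 2*pi.
Hence b_2 = (1/pi)·(2*pi) = 2.

2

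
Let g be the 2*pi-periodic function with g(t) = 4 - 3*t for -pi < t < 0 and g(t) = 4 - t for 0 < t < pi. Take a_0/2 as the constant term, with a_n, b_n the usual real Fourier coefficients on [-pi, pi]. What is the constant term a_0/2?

pi/2 + 4

a_0 = 1/pi ∫_{-pi}^{pi} g(t) dt = 1/pi · (pi*(pi + 8)) = pi + 8.
So the constant term a_0/2 = pi/2 + 4.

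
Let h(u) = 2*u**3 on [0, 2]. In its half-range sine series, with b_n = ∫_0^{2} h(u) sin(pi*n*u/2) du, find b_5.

b_5 = ∫_0^{2} (2*u**3) sin(5*pi*u/2) du.
Integrating by parts three times (tabular method), an antiderivative of (2*u**3) sin(5*pi*u/2) is -4*u**3*cos(5*pi*u/2)/(5*pi) + 24*u**2*sin(5*pi*u/2)/(25*pi**2) + 96*u*cos(5*pi*u/2)/(125*pi**3) - 192*sin(5*pi*u/2)/(625*pi**4); evaluating from 0 to 2: ∫_{0}^{2} (2*u**3) sin(5*pi*u/2) du = (32*(-6 + 25*pi**2)/(125*pi**3)) - (0) = 32*(-6 + 25*pi**2)/(125*pi**3).
Hence b_5 = 32*(-6 + 25*pi**2)/(125*pi**3).

32*(-6 + 25*pi**2)/(125*pi**3)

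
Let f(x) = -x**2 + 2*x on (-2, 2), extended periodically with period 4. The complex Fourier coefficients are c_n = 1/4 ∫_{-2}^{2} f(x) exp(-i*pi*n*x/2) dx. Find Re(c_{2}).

-2/pi**2

Since f is real-valued, Re(c_{2}) = 1/4 ∫_{-2}^{2} f(x) cos(pi*x) dx = a_{2}/2.
Integrating by parts twice (tabular method), an antiderivative of (-x**2 + 2*x) cos(pi*x) is -x**2*sin(pi*x)/pi + 2*x*sin(pi*x)/pi - 2*x*cos(pi*x)/pi**2 + 2*sin(pi*x)/pi**3 + 2*cos(pi*x)/pi**2; evaluating from -2 to 2: ∫_{-2}^{2} (-x**2 + 2*x) cos(pi*x) dx = (-2/pi**2) - (6/pi**2) = -8/pi**2.
Hence Re(c_{2}) = (1/4)·(-8/pi**2) = -2/pi**2.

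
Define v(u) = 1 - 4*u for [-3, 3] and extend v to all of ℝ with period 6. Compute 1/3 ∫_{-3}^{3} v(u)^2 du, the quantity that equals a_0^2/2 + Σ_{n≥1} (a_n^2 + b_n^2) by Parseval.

98

1/3 ∫_{-3}^{3} v(u)^2 du = 1/3 · (294) = 98.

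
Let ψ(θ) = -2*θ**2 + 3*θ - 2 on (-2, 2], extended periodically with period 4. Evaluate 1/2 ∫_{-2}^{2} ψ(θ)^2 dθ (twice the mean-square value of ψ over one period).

1/2 ∫_{-2}^{2} ψ(θ)^2 dθ = 1/2 · (2368/15) = 1184/15.

1184/15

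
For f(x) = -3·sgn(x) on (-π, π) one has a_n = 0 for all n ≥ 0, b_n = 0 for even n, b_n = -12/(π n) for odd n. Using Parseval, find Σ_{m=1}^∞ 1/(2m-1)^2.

pi**2/8

Parseval: Σ b_n^2 = (1/π) ∫_{-π}^{π} f(x)^2 dx = 18.
Only odd n contribute, with b_n^2 = 144/(π^2 n^2), so Σ_{m≥1} 1/(2m-1)^2 = π^2·(18)/144 = pi**2/8.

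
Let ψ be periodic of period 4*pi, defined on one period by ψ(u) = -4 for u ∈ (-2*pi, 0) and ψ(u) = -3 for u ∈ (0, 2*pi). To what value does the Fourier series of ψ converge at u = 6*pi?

-7/2

u = 6*pi differs from u = 2*pi by 1 full period(s), and the series is 4*pi-periodic.
At u = 2*pi the one-sided limits are ψ(2*pi^-) = -3 and ψ(2*pi^+) = -4.
By Dirichlet's theorem the series converges to their average, [(-3) + (-4)]/2 = -7/2.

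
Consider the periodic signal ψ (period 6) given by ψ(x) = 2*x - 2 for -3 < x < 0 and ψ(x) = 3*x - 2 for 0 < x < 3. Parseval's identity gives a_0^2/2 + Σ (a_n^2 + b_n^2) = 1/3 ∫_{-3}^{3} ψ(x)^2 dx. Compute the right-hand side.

41

1/3 ∫_{-3}^{3} ψ(x)^2 dx = 1/3 · (123) = 41.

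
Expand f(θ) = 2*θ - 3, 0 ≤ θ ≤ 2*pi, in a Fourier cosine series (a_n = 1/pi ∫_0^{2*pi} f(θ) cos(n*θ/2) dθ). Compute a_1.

-16/pi

a_1 = 1/pi ∫_0^{2*pi} (2*θ - 3) cos(θ/2) dθ.
Integrating by parts (boundary term plus one more integral), an antiderivative of (2*θ - 3) cos(θ/2) is 4*θ*sin(θ/2) - 6*sin(θ/2) + 8*cos(θ/2); evaluating from 0 to 2*pi: ∫_{0}^{2*pi} (2*θ - 3) cos(θ/2) dθ = (-8) - (8) = -16.
Hence a_1 = (1/pi)·(-16) = -16/pi.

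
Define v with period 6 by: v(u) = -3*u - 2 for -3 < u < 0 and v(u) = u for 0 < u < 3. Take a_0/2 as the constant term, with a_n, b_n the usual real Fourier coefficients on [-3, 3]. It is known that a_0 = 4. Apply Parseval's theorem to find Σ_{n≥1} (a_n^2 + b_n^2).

8

Parseval: a_0^2/2 + Σ_{n≥1} (a_n^2+b_n^2) = 1/3 ∫_{-3}^{3} v(u)^2 du = 16.
Subtract a_0^2/2 = 8: Σ (a_n^2+b_n^2) = 8.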